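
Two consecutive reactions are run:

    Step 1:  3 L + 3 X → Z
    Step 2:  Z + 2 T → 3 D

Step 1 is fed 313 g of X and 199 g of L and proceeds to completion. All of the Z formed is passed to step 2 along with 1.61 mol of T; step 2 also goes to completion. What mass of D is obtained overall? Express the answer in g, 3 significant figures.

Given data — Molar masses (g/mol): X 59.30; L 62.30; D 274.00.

Step 1:
n(X) = 313.0 / 59.30 = 5.278 mol
n(L) = 199.0 / 62.30 = 3.194 mol
n/ν → X: 1.759, L: 1.065; L is limiting.
n(Z) produced = (1/3) × 3.194 = 1.065 mol
Step 2:
n(Z) available = 1.065 mol
n(T) = 1.610 mol
n/ν → Z: 1.065, T: 0.8050; T is limiting.
n(D) = (3/2) × 1.610 = 2.415 mol
mass = 2.415 × 274.00 = 661.7 g

662 g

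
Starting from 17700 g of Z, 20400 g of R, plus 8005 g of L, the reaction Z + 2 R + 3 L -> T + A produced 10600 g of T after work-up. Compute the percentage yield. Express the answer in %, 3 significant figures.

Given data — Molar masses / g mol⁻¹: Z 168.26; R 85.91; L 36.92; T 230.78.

n(Z) = 17700 / 168.26 = 105.2 mol
n(R) = 20400 / 85.91 = 237.5 mol
n(L) = 8005 / 36.92 = 216.8 mol
n/ν for Z = 105.2/1 = 105.2
n/ν for R = 237.5/2 = 118.8
n/ν for L = 216.8/3 = 72.27
Smallest n/ν is L → limiting reagent.
theoretical n(T) = (1/3) × 216.8 = 72.27 mol → 16680 g
% yield = 10600 / 16680 × 100 = 63.55 %

63.6 %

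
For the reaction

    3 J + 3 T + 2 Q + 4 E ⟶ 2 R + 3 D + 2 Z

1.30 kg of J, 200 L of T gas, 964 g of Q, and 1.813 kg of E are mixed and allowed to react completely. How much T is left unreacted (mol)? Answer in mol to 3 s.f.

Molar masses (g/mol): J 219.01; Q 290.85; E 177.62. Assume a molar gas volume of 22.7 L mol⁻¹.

3.84 mol

n(J) = 1.300×1000 / 219.01 = 5.936 mol
n(T) = 200.0 / 22.7 = 8.811 mol
n(Q) = 964.0 / 290.85 = 3.314 mol
n(E) = 1.813×1000 / 177.62 = 10.21 mol
n/ν for J = 5.936/3 = 1.979
n/ν for T = 8.811/3 = 2.937
n/ν for Q = 3.314/2 = 1.657
n/ν for E = 10.21/4 = 2.553
Smallest n/ν is Q → limiting reagent.
T consumed = (3/2) × 3.314 = 4.971 mol
T remaining = 8.811 − 4.971 = 3.840 mol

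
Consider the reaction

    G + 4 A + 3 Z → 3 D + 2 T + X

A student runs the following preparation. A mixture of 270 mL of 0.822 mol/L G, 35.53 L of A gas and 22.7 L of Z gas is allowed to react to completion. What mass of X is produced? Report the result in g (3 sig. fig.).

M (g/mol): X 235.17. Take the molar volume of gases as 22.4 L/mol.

52.2 g

n(G) = 0.822 × 270.0/1000 = 0.2219 mol
n(A) = 35.53 / 22.4 = 1.586 mol
n(Z) = 22.70 / 22.4 = 1.013 mol
n/ν for G = 0.2219/1 = 0.2219
n/ν for A = 1.586/4 = 0.3965
n/ν for Z = 1.013/3 = 0.3377
Smallest n/ν is G → limiting reagent.
n(X) = (1/1) × 0.2219 = 0.2219 mol
mass = 0.2219 × 235.17 = 52.18 g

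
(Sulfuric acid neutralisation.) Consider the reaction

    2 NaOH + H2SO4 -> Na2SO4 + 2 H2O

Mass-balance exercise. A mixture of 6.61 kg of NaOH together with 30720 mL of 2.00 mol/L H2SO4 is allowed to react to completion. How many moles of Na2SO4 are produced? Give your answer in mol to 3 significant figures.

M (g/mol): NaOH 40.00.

61.4 mol

n(NaOH) = 6.610×1000 / 40.00 = 165.3 mol
n(H2SO4) = 2.00 × 30720/1000 = 61.44 mol
n/ν for NaOH = 165.3/2 = 82.65
n/ν for H2SO4 = 61.44/1 = 61.44
Smallest n/ν is H2SO4 → limiting reagent.
n(Na2SO4) = (1/1) × 61.44 = 61.44 mol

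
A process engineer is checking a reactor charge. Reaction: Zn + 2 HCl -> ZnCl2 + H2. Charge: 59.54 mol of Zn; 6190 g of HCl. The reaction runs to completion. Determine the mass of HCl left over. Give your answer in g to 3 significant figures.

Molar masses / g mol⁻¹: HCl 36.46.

1850 g

n(Zn) = 59.54 mol
n(HCl) = 6190 / 36.46 = 169.8 mol
n/ν → Zn: 59.54, HCl: 84.90; Zn is limiting.
HCl consumed = (2/1) × 59.54 = 119.1 mol
HCl remaining = 169.8 − 119.1 = 50.70 mol
mass = 50.70 × 36.46 = 1849 g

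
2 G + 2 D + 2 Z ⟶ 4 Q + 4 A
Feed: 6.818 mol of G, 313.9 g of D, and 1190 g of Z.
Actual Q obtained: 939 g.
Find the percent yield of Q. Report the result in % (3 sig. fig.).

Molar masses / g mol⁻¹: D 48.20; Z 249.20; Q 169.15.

58.1 %

n(G) = 6.818 mol
n(D) = 313.9 / 48.20 = 6.512 mol
n(Z) = 1190 / 249.20 = 4.775 mol
n/ν → G: 3.409, D: 3.256, Z: 2.388; Z is limiting.
theoretical n(Q) = (4/2) × 4.775 = 9.550 mol → 1615 g
% yield = 939 / 1615 × 100 = 58.14 %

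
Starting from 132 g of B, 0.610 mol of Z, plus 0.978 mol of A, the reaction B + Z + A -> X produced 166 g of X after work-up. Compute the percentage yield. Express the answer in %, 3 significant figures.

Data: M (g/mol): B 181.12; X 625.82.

43.5 %

n(B) = 132.0 / 181.12 = 0.7288 mol
n(Z) = 0.6100 mol
n(A) = 0.9780 mol
n/ν → B: 0.7288, Z: 0.6100, A: 0.9780; Z is limiting.
theoretical n(X) = (1/1) × 0.6100 = 0.6100 mol → 381.8 g
% yield = 166 / 381.8 × 100 = 43.48 %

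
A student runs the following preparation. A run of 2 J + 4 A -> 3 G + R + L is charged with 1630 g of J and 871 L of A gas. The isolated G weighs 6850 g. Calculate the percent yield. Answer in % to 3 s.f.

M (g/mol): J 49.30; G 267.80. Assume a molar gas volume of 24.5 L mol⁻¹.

95.9 %

n(J) = 1630 / 49.30 = 33.06 mol
n(A) = 871.0 / 24.5 = 35.55 mol
n/ν → J: 16.53, A: 8.888; A is limiting.
theoretical n(G) = (3/4) × 35.55 = 26.66 mol → 7140 g
% yield = 6850 / 7140 × 100 = 95.94 %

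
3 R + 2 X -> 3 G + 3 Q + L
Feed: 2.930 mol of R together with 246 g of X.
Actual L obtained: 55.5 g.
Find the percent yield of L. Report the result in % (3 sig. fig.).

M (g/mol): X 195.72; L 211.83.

41.7 %

n(R) = 2.930 mol
n(X) = 246.0 / 195.72 = 1.257 mol
n/ν for R = 2.930/3 = 0.9767
n/ν for X = 1.257/2 = 0.6285
Smallest n/ν is X → limiting reagent.
theoretical n(L) = (1/2) × 1.257 = 0.6285 mol → 133.1 g
% yield = 55.5 / 133.1 × 100 = 41.70 %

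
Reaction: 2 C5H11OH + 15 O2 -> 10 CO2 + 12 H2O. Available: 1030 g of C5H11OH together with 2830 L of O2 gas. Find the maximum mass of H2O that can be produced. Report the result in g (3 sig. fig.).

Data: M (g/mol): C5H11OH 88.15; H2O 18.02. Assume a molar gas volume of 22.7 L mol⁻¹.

n(C5H11OH) = 1030 / 88.15 = 11.68 mol
n(O2) = 2830 / 22.7 = 124.7 mol
n/ν for C5H11OH = 11.68/2 = 5.840
n/ν for O2 = 124.7/15 = 8.313
Smallest n/ν is C5H11OH → limiting reagent.
n(H2O) = (12/2) × 11.68 = 70.08 mol
mass = 70.08 × 18.02 = 1263 g

1260 g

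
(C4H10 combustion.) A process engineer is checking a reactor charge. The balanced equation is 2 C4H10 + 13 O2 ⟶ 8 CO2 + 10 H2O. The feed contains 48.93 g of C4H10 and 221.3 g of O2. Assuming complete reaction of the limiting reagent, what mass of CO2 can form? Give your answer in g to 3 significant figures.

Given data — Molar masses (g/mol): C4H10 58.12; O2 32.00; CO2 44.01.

n(C4H10) = 48.93 / 58.12 = 0.8419 mol
n(O2) = 221.3 / 32.00 = 6.916 mol
n/ν for C4H10 = 0.8419/2 = 0.4210
n/ν for O2 = 6.916/13 = 0.5320
Smallest n/ν is C4H10 → limiting reagent.
n(CO2) = (8/2) × 0.8419 = 3.368 mol
mass = 3.368 × 44.01 = 148.2 g

148 g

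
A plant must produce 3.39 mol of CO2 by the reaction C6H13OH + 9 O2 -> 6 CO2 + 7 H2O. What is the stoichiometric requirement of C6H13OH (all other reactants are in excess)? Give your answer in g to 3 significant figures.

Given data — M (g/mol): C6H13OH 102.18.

57.7 g

n(CO2) = 3.390 mol
n(C6H13OH) = (1/6) × 3.390 = 0.5650 mol
mass = 0.5650 × 102.18 = 57.73 g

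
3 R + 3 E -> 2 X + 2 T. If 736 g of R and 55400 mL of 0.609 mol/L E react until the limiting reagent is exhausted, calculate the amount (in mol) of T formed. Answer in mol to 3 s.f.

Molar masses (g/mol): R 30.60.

n(R) = 736.0 / 30.60 = 24.05 mol
n(E) = 0.609 × 55400/1000 = 33.74 mol
n/ν for R = 24.05/3 = 8.017
n/ν for E = 33.74/3 = 11.25
Smallest n/ν is R → limiting reagent.
n(T) = (2/3) × 24.05 = 16.03 mol

16.0 mol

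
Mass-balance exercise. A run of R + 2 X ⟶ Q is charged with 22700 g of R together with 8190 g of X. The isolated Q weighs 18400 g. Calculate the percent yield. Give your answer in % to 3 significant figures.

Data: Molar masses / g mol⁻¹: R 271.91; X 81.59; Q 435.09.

84.3 %

n(R) = 22700 / 271.91 = 83.48 mol
n(X) = 8190 / 81.59 = 100.4 mol
n/ν for R = 83.48/1 = 83.48
n/ν for X = 100.4/2 = 50.20
Smallest n/ν is X → limiting reagent.
theoretical n(Q) = (1/2) × 100.4 = 50.20 mol → 21840 g
% yield = 18400 / 21840 × 100 = 84.25 %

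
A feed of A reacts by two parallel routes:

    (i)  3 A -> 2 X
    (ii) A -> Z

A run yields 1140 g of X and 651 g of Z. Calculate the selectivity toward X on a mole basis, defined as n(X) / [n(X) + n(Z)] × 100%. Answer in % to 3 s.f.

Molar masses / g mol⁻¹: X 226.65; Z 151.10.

53.9 %

n(X) = 1140 / 226.65 = 5.030 mol
n(Z) = 651 / 151.10 = 4.308 mol
selectivity = 5.030/(5.030+4.308) × 100 = 53.87 %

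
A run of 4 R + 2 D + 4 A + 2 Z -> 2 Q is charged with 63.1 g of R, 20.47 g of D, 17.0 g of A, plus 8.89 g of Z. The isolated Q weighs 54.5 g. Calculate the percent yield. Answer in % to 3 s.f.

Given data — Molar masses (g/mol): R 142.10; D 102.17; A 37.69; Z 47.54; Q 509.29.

57.2 %

n(R) = 63.10 / 142.10 = 0.4441 mol
n(D) = 20.47 / 102.17 = 0.2004 mol
n(A) = 17.00 / 37.69 = 0.4510 mol
n(Z) = 8.890 / 47.54 = 0.1870 mol
n/ν → R: 0.1110, D: 0.1002, A: 0.1128, Z: 0.09350; Z is limiting.
theoretical n(Q) = (2/2) × 0.1870 = 0.1870 mol → 95.24 g
% yield = 54.5 / 95.24 × 100 = 57.22 %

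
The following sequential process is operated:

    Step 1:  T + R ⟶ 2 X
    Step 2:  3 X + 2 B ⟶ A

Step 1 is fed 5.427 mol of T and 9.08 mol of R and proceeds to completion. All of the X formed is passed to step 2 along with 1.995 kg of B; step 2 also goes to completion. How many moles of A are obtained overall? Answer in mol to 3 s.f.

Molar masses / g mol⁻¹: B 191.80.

Step 1:
n(T) = 5.427 mol
n(R) = 9.080 mol
n/ν → T: 5.427, R: 9.080; T is limiting.
n(X) produced = (2/1) × 5.427 = 10.85 mol
Step 2:
n(X) available = 10.85 mol
n(B) = 1.995×1000 / 191.80 = 10.40 mol
n/ν → X: 3.617, B: 5.200; X is limiting.
n(A) = (1/3) × 10.85 = 3.617 mol

3.62 mol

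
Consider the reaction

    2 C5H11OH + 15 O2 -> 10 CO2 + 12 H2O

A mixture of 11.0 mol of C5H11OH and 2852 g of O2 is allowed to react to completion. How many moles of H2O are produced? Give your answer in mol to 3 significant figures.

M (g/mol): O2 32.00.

n(C5H11OH) = 11.00 mol
n(O2) = 2852 / 32.00 = 89.13 mol
n/ν for C5H11OH = 11.00/2 = 5.500
n/ν for O2 = 89.13/15 = 5.942
Smallest n/ν is C5H11OH → limiting reagent.
n(H2O) = (12/2) × 11.00 = 66.00 mol

66.0 mol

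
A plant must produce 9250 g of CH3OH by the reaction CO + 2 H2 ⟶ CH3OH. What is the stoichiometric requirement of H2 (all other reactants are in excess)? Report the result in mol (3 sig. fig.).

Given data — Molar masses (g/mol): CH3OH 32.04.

n(CH3OH) = 9250 / 32.04 = 288.7 mol
n(H2) = (2/1) × 288.7 = 577.4 mol

577 mol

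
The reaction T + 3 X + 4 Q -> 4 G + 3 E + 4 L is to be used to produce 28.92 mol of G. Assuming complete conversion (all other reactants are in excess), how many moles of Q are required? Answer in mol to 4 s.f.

n(G) = 28.92 mol
n(Q) = (4/4) × 28.92 = 28.92 mol

28.92 mol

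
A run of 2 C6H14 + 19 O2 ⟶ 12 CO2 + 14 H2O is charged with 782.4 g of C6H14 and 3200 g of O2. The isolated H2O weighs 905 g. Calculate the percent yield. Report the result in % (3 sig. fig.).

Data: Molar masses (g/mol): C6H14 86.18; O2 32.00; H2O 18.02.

79.0 %

n(C6H14) = 782.4 / 86.18 = 9.079 mol
n(O2) = 3200 / 32.00 = 100.0 mol
n/ν → C6H14: 4.540, O2: 5.263; C6H14 is limiting.
theoretical n(H2O) = (14/2) × 9.079 = 63.55 mol → 1145 g
% yield = 905 / 1145 × 100 = 79.04 %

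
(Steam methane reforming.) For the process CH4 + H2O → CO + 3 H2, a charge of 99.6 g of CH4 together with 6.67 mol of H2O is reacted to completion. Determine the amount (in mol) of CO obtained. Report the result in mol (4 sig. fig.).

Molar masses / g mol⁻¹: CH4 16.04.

n(CH4) = 99.60 / 16.04 = 6.209 mol
n(H2O) = 6.670 mol
n/ν → CH4: 6.209, H2O: 6.670; CH4 is limiting.
n(CO) = (1/1) × 6.209 = 6.209 mol

6.209 mol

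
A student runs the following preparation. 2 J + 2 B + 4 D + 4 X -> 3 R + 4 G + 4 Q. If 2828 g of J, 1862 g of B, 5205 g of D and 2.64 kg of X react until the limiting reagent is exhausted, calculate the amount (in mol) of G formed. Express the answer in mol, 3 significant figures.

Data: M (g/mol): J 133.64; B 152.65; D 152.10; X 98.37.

n(J) = 2828 / 133.64 = 21.16 mol
n(B) = 1862 / 152.65 = 12.20 mol
n(D) = 5205 / 152.10 = 34.22 mol
n(X) = 2.640×1000 / 98.37 = 26.84 mol
n/ν for J = 21.16/2 = 10.58
n/ν for B = 12.20/2 = 6.100
n/ν for D = 34.22/4 = 8.555
n/ν for X = 26.84/4 = 6.710
Smallest n/ν is B → limiting reagent.
n(G) = (4/2) × 12.20 = 24.40 mol

24.4 mol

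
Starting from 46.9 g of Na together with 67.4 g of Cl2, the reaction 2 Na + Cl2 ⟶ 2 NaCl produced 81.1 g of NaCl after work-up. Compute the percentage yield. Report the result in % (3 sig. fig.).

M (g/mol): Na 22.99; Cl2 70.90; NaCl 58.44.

73.0 %

n(Na) = 46.90 / 22.99 = 2.040 mol
n(Cl2) = 67.40 / 70.90 = 0.9506 mol
n/ν → Na: 1.020, Cl2: 0.9506; Cl2 is limiting.
theoretical n(NaCl) = (2/1) × 0.9506 = 1.901 mol → 111.1 g
% yield = 81.1 / 111.1 × 100 = 73.00 %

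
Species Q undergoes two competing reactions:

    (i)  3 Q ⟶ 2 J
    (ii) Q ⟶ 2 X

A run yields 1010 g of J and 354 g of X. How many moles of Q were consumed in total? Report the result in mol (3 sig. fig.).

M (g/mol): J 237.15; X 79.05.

8.63 mol

n(J) = 1010 / 237.15 = 4.259 mol
n(X) = 354 / 79.05 = 4.478 mol
n(Q) via (i) = (3/2)×4.259 = 6.389 mol
n(Q) via (ii) = (1/2)×4.478 = 2.239 mol
total n(Q) = 6.389 + 2.239 = 8.628 mol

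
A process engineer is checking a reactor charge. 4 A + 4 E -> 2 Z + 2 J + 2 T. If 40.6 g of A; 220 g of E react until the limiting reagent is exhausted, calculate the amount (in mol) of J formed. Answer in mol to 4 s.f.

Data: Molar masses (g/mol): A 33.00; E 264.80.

n(A) = 40.60 / 33.00 = 1.230 mol
n(E) = 220.0 / 264.80 = 0.8308 mol
n/ν → A: 0.3075, E: 0.2077; E is limiting.
n(J) = (2/4) × 0.8308 = 0.4154 mol

0.4154 mol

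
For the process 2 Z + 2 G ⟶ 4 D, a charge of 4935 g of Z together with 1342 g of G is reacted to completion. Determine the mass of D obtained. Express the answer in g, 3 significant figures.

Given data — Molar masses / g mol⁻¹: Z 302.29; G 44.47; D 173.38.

n(Z) = 4935 / 302.29 = 16.33 mol
n(G) = 1342 / 44.47 = 30.18 mol
n/ν → Z: 8.165, G: 15.09; Z is limiting.
n(D) = (4/2) × 16.33 = 32.66 mol
mass = 32.66 × 173.38 = 5663 g

5660 g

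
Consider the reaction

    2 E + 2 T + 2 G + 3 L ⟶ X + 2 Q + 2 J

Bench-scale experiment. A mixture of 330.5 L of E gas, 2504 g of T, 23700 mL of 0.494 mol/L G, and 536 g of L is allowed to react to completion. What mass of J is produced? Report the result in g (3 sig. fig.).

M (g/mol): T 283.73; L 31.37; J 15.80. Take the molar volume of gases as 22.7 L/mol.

n(E) = 330.5 / 22.7 = 14.56 mol
n(T) = 2504 / 283.73 = 8.825 mol
n(G) = 0.494 × 23700/1000 = 11.71 mol
n(L) = 536.0 / 31.37 = 17.09 mol
n/ν for E = 14.56/2 = 7.280
n/ν for T = 8.825/2 = 4.413
n/ν for G = 11.71/2 = 5.855
n/ν for L = 17.09/3 = 5.697
Smallest n/ν is T → limiting reagent.
n(J) = (2/2) × 8.825 = 8.825 mol
mass = 8.825 × 15.80 = 139.4 g

139 g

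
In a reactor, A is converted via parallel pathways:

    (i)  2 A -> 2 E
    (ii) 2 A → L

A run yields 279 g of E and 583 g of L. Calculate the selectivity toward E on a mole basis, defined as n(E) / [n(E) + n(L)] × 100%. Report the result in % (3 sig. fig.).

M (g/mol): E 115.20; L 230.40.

n(E) = 279 / 115.20 = 2.422 mol
n(L) = 583 / 230.40 = 2.530 mol
selectivity = 2.422/(2.422+2.530) × 100 = 48.91 %

48.9 %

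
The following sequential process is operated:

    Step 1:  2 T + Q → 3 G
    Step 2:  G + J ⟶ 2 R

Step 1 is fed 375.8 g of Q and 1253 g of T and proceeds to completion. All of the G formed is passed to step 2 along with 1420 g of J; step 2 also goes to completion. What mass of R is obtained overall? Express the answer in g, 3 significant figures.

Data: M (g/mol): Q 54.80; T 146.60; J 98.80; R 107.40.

Step 1:
n(Q) = 375.8 / 54.80 = 6.858 mol
n(T) = 1253 / 146.60 = 8.547 mol
n/ν for Q = 6.858/1 = 6.858
n/ν for T = 8.547/2 = 4.274
Smallest n/ν is T → limiting reagent.
n(G) produced = (3/2) × 8.547 = 12.82 mol
Step 2:
n(G) available = 12.82 mol
n(J) = 1420 / 98.80 = 14.37 mol
n/ν for G = 12.82/1 = 12.82
n/ν for J = 14.37/1 = 14.37
Smallest n/ν is G → limiting reagent.
n(R) = (2/1) × 12.82 = 25.64 mol
mass = 25.64 × 107.40 = 2754 g

2750 g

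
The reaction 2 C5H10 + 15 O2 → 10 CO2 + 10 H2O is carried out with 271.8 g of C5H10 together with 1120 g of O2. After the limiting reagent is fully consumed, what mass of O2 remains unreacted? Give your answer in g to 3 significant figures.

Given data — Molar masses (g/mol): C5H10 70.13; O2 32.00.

190 g

n(C5H10) = 271.8 / 70.13 = 3.876 mol
n(O2) = 1120 / 32.00 = 35.00 mol
n/ν for C5H10 = 3.876/2 = 1.938
n/ν for O2 = 35.00/15 = 2.333
Smallest n/ν is C5H10 → limiting reagent.
O2 consumed = (15/2) × 3.876 = 29.07 mol
O2 remaining = 35.00 − 29.07 = 5.930 mol
mass = 5.930 × 32.00 = 189.8 g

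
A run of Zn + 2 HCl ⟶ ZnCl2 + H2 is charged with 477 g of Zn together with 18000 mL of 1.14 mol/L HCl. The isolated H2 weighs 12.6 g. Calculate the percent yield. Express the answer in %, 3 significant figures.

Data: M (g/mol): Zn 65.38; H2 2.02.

n(Zn) = 477.0 / 65.38 = 7.296 mol
n(HCl) = 1.14 × 18000/1000 = 20.52 mol
n/ν → Zn: 7.296, HCl: 10.26; Zn is limiting.
theoretical n(H2) = (1/1) × 7.296 = 7.296 mol → 14.74 g
% yield = 12.6 / 14.74 × 100 = 85.48 %

85.5 %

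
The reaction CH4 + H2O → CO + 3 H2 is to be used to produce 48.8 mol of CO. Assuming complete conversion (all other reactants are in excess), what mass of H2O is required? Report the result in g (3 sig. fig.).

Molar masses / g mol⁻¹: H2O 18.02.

879 g

n(CO) = 48.80 mol
n(H2O) = (1/1) × 48.80 = 48.80 mol
mass = 48.80 × 18.02 = 879.4 g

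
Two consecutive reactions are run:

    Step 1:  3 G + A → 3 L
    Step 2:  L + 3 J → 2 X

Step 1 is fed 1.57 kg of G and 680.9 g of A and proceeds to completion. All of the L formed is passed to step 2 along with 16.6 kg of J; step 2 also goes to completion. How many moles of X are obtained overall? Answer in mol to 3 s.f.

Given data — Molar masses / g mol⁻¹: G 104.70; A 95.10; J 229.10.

Step 1:
n(G) = 1.570×1000 / 104.70 = 15.00 mol
n(A) = 680.9 / 95.10 = 7.160 mol
n/ν for G = 15.00/3 = 5.000
n/ν for A = 7.160/1 = 7.160
Smallest n/ν is G → limiting reagent.
n(L) produced = (3/3) × 15.00 = 15.00 mol
Step 2:
n(L) available = 15.00 mol
n(J) = 16.60×1000 / 229.10 = 72.46 mol
n/ν for L = 15.00/1 = 15.00
n/ν for J = 72.46/3 = 24.15
Smallest n/ν is L → limiting reagent.
n(X) = (2/1) × 15.00 = 30.00 mol

30.0 mol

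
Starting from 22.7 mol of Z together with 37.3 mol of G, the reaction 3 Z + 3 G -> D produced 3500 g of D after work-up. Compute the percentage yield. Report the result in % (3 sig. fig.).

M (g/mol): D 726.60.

n(Z) = 22.70 mol
n(G) = 37.30 mol
n/ν for Z = 22.70/3 = 7.567
n/ν for G = 37.30/3 = 12.43
Smallest n/ν is Z → limiting reagent.
theoretical n(D) = (1/3) × 22.70 = 7.567 mol → 5498 g
% yield = 3500 / 5498 × 100 = 63.66 %

63.7 %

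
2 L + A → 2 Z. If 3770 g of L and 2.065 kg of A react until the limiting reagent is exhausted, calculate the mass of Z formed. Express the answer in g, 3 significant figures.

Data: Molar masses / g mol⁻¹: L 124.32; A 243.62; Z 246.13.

4170 g

n(L) = 3770 / 124.32 = 30.32 mol
n(A) = 2.065×1000 / 243.62 = 8.476 mol
n/ν for L = 30.32/2 = 15.16
n/ν for A = 8.476/1 = 8.476
Smallest n/ν is A → limiting reagent.
n(Z) = (2/1) × 8.476 = 16.95 mol
mass = 16.95 × 246.13 = 4172 g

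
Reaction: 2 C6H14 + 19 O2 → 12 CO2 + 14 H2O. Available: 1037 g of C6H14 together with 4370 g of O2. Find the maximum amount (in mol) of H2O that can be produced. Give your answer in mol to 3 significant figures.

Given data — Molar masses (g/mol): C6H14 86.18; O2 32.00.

84.2 mol

n(C6H14) = 1037 / 86.18 = 12.03 mol
n(O2) = 4370 / 32.00 = 136.6 mol
n/ν for C6H14 = 12.03/2 = 6.015
n/ν for O2 = 136.6/19 = 7.189
Smallest n/ν is C6H14 → limiting reagent.
n(H2O) = (14/2) × 12.03 = 84.21 mol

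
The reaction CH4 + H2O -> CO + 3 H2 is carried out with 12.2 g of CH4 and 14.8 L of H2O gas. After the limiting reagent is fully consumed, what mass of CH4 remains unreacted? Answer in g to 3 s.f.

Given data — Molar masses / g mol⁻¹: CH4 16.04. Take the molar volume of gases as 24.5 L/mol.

n(CH4) = 12.20 / 16.04 = 0.7606 mol
n(H2O) = 14.80 / 24.5 = 0.6041 mol
n/ν → CH4: 0.7606, H2O: 0.6041; H2O is limiting.
CH4 consumed = (1/1) × 0.6041 = 0.6041 mol
CH4 remaining = 0.7606 − 0.6041 = 0.1565 mol
mass = 0.1565 × 16.04 = 2.510 g

2.51 g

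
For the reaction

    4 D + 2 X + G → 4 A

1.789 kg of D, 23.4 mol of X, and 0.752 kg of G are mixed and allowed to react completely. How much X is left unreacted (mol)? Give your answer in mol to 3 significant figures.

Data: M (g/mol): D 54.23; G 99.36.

n(D) = 1.789×1000 / 54.23 = 32.99 mol
n(X) = 23.40 mol
n(G) = 0.7520×1000 / 99.36 = 7.568 mol
n/ν → D: 8.248, X: 11.70, G: 7.568; G is limiting.
X consumed = (2/1) × 7.568 = 15.14 mol
X remaining = 23.40 − 15.14 = 8.260 mol

8.26 mol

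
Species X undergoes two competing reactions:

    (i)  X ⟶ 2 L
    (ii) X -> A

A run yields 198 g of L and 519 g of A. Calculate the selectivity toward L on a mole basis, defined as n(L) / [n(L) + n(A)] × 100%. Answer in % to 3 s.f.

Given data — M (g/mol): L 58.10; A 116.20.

n(L) = 198 / 58.10 = 3.408 mol
n(A) = 519 / 116.20 = 4.466 mol
selectivity = 3.408/(3.408+4.466) × 100 = 43.28 %

43.3 %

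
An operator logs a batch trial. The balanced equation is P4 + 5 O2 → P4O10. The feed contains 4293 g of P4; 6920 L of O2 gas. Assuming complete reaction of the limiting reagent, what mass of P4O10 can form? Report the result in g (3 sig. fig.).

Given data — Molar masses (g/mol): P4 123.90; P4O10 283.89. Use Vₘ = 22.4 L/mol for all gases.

9840 g

n(P4) = 4293 / 123.90 = 34.65 mol
n(O2) = 6920 / 22.4 = 308.9 mol
n/ν for P4 = 34.65/1 = 34.65
n/ν for O2 = 308.9/5 = 61.78
Smallest n/ν is P4 → limiting reagent.
n(P4O10) = (1/1) × 34.65 = 34.65 mol
mass = 34.65 × 283.89 = 9837 g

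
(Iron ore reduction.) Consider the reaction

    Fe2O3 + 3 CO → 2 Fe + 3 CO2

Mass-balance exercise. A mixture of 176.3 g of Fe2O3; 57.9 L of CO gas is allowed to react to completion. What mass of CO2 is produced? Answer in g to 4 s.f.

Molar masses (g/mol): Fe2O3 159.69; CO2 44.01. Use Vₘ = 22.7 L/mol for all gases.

n(Fe2O3) = 176.3 / 159.69 = 1.104 mol
n(CO) = 57.90 / 22.7 = 2.551 mol
n/ν for Fe2O3 = 1.104/1 = 1.104
n/ν for CO = 2.551/3 = 0.8503
Smallest n/ν is CO → limiting reagent.
n(CO2) = (3/3) × 2.551 = 2.551 mol
mass = 2.551 × 44.01 = 112.3 g

112.3 g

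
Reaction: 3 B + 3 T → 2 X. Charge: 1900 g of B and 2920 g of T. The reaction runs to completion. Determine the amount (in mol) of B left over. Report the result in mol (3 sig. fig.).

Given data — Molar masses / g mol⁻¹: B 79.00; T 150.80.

n(B) = 1900 / 79.00 = 24.05 mol
n(T) = 2920 / 150.80 = 19.36 mol
n/ν for B = 24.05/3 = 8.017
n/ν for T = 19.36/3 = 6.453
Smallest n/ν is T → limiting reagent.
B consumed = (3/3) × 19.36 = 19.36 mol
B remaining = 24.05 − 19.36 = 4.690 mol

4.69 mol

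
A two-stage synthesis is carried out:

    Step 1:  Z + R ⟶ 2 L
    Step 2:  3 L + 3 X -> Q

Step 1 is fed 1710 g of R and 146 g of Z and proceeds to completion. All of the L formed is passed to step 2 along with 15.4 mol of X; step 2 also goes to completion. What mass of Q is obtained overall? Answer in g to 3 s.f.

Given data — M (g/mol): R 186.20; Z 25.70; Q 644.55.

Step 1:
n(R) = 1710 / 186.20 = 9.184 mol
n(Z) = 146.0 / 25.70 = 5.681 mol
n/ν for R = 9.184/1 = 9.184
n/ν for Z = 5.681/1 = 5.681
Smallest n/ν is Z → limiting reagent.
n(L) produced = (2/1) × 5.681 = 11.36 mol
Step 2:
n(L) available = 11.36 mol
n(X) = 15.40 mol
n/ν for L = 11.36/3 = 3.787
n/ν for X = 15.40/3 = 5.133
Smallest n/ν is L → limiting reagent.
n(Q) = (1/3) × 11.36 = 3.787 mol
mass = 3.787 × 644.55 = 2441 g

2440 g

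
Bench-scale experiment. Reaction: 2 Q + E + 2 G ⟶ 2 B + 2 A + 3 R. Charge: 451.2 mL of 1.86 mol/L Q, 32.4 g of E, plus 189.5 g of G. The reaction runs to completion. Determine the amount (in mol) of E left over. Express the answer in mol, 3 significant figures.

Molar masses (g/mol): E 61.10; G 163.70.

0.111 mol

n(Q) = 1.86 × 451.2/1000 = 0.8392 mol
n(E) = 32.40 / 61.10 = 0.5303 mol
n(G) = 189.5 / 163.70 = 1.158 mol
n/ν for Q = 0.8392/2 = 0.4196
n/ν for E = 0.5303/1 = 0.5303
n/ν for G = 1.158/2 = 0.5790
Smallest n/ν is Q → limiting reagent.
E consumed = (1/2) × 0.8392 = 0.4196 mol
E remaining = 0.5303 − 0.4196 = 0.1107 mol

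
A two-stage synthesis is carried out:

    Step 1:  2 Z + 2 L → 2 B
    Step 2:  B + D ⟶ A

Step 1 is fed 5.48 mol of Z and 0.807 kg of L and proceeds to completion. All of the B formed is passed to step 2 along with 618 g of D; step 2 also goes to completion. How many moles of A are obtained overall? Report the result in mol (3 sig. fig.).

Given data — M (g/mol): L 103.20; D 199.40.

3.10 mol

Step 1:
n(Z) = 5.480 mol
n(L) = 0.8070×1000 / 103.20 = 7.820 mol
n/ν for Z = 5.480/2 = 2.740
n/ν for L = 7.820/2 = 3.910
Smallest n/ν is Z → limiting reagent.
n(B) produced = (2/2) × 5.480 = 5.480 mol
Step 2:
n(B) available = 5.480 mol
n(D) = 618.0 / 199.40 = 3.099 mol
n/ν for B = 5.480/1 = 5.480
n/ν for D = 3.099/1 = 3.099
Smallest n/ν is D → limiting reagent.
n(A) = (1/1) × 3.099 = 3.099 mol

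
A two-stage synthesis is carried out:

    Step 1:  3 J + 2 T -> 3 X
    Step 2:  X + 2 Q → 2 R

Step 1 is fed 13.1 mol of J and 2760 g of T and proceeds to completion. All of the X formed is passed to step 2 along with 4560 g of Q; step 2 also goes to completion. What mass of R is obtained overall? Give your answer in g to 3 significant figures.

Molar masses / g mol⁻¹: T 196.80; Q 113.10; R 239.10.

Step 1:
n(J) = 13.10 mol
n(T) = 2760 / 196.80 = 14.02 mol
n/ν for J = 13.10/3 = 4.367
n/ν for T = 14.02/2 = 7.010
Smallest n/ν is J → limiting reagent.
n(X) produced = (3/3) × 13.10 = 13.10 mol
Step 2:
n(X) available = 13.10 mol
n(Q) = 4560 / 113.10 = 40.32 mol
n/ν for X = 13.10/1 = 13.10
n/ν for Q = 40.32/2 = 20.16
Smallest n/ν is X → limiting reagent.
n(R) = (2/1) × 13.10 = 26.20 mol
mass = 26.20 × 239.10 = 6264 g

6260 g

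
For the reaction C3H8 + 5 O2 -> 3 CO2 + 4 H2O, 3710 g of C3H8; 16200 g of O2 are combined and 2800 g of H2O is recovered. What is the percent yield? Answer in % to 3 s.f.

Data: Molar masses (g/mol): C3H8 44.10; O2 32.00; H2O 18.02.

46.2 %

n(C3H8) = 3710 / 44.10 = 84.13 mol
n(O2) = 16200 / 32.00 = 506.3 mol
n/ν for C3H8 = 84.13/1 = 84.13
n/ν for O2 = 506.3/5 = 101.3
Smallest n/ν is C3H8 → limiting reagent.
theoretical n(H2O) = (4/1) × 84.13 = 336.5 mol → 6064 g
% yield = 2800 / 6064 × 100 = 46.17 %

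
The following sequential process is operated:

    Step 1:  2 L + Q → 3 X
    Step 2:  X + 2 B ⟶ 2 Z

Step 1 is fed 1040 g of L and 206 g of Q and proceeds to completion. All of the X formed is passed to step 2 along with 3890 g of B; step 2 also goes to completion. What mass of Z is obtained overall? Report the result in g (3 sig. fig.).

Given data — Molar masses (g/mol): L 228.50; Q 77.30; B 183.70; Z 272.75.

Step 1:
n(L) = 1040 / 228.50 = 4.551 mol
n(Q) = 206.0 / 77.30 = 2.665 mol
n/ν for L = 4.551/2 = 2.276
n/ν for Q = 2.665/1 = 2.665
Smallest n/ν is L → limiting reagent.
n(X) produced = (3/2) × 4.551 = 6.827 mol
Step 2:
n(X) available = 6.827 mol
n(B) = 3890 / 183.70 = 21.18 mol
n/ν for X = 6.827/1 = 6.827
n/ν for B = 21.18/2 = 10.59
Smallest n/ν is X → limiting reagent.
n(Z) = (2/1) × 6.827 = 13.65 mol
mass = 13.65 × 272.75 = 3723 g

3720 g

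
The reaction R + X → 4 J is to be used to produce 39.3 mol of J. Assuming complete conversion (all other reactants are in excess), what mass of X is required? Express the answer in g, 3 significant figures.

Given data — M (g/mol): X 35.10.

n(J) = 39.30 mol
n(X) = (1/4) × 39.30 = 9.825 mol
mass = 9.825 × 35.10 = 344.9 g

345 g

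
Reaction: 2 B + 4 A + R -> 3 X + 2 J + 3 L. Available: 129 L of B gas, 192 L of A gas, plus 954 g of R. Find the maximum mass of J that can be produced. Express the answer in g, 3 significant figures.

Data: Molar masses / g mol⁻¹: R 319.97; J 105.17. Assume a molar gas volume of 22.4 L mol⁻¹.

n(B) = 129.0 / 22.4 = 5.759 mol
n(A) = 192.0 / 22.4 = 8.571 mol
n(R) = 954.0 / 319.97 = 2.982 mol
n/ν for B = 5.759/2 = 2.880
n/ν for A = 8.571/4 = 2.143
n/ν for R = 2.982/1 = 2.982
Smallest n/ν is A → limiting reagent.
n(J) = (2/4) × 8.571 = 4.286 mol
mass = 4.286 × 105.17 = 450.8 g

451 g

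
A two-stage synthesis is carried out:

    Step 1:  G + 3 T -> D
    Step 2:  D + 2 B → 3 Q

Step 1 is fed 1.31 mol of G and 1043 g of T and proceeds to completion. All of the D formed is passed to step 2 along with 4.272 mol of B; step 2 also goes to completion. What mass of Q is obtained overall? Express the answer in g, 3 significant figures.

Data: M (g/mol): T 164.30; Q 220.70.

867 g

Step 1:
n(G) = 1.310 mol
n(T) = 1043 / 164.30 = 6.348 mol
n/ν for G = 1.310/1 = 1.310
n/ν for T = 6.348/3 = 2.116
Smallest n/ν is G → limiting reagent.
n(D) produced = (1/1) × 1.310 = 1.310 mol
Step 2:
n(D) available = 1.310 mol
n(B) = 4.272 mol
n/ν for D = 1.310/1 = 1.310
n/ν for B = 4.272/2 = 2.136
Smallest n/ν is D → limiting reagent.
n(Q) = (3/1) × 1.310 = 3.930 mol
mass = 3.930 × 220.70 = 867.4 g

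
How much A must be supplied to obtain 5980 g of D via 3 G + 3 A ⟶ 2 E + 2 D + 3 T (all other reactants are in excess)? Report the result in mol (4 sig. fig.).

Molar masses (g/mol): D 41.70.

n(D) = 5980 / 41.70 = 143.4 mol
n(A) = (3/2) × 143.4 = 215.1 mol

215.1 mol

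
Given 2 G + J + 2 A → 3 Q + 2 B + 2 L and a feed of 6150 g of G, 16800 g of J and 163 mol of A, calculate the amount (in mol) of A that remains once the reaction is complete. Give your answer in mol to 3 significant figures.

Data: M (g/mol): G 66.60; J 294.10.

70.7 mol

n(G) = 6150 / 66.60 = 92.34 mol
n(J) = 16800 / 294.10 = 57.12 mol
n(A) = 163.0 mol
n/ν → G: 46.17, J: 57.12, A: 81.50; G is limiting.
A consumed = (2/2) × 92.34 = 92.34 mol
A remaining = 163.0 − 92.34 = 70.66 mol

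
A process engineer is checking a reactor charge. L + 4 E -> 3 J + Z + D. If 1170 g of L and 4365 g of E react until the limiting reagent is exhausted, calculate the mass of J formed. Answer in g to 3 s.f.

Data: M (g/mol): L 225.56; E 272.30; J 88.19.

n(L) = 1170 / 225.56 = 5.187 mol
n(E) = 4365 / 272.30 = 16.03 mol
n/ν → L: 5.187, E: 4.008; E is limiting.
n(J) = (3/4) × 16.03 = 12.02 mol
mass = 12.02 × 88.19 = 1060 g

1060 g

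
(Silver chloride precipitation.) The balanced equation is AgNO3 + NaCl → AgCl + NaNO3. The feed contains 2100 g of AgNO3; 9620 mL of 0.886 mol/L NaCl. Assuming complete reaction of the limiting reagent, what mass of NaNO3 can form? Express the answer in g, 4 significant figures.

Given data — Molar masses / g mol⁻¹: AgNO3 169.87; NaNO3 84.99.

724.4 g

n(AgNO3) = 2100 / 169.87 = 12.36 mol
n(NaCl) = 0.886 × 9620/1000 = 8.523 mol
n/ν for AgNO3 = 12.36/1 = 12.36
n/ν for NaCl = 8.523/1 = 8.523
Smallest n/ν is NaCl → limiting reagent.
n(NaNO3) = (1/1) × 8.523 = 8.523 mol
mass = 8.523 × 84.99 = 724.4 g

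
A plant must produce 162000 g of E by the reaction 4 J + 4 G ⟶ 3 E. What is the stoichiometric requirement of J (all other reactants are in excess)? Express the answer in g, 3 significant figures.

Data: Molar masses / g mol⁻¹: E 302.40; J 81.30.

58100 g

n(E) = 162000 / 302.40 = 535.7 mol
n(J) = (4/3) × 535.7 = 714.3 mol
mass = 714.3 × 81.30 = 58070 g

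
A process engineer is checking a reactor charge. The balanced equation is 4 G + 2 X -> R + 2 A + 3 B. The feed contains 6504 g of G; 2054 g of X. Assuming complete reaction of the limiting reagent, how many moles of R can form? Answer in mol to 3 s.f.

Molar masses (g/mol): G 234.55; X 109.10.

n(G) = 6504 / 234.55 = 27.73 mol
n(X) = 2054 / 109.10 = 18.83 mol
n/ν for G = 27.73/4 = 6.933
n/ν for X = 18.83/2 = 9.415
Smallest n/ν is G → limiting reagent.
n(R) = (1/4) × 27.73 = 6.933 mol

6.93 mol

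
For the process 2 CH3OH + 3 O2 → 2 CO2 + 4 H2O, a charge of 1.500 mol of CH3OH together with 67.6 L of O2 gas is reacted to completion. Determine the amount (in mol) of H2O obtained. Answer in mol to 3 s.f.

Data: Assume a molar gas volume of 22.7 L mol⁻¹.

n(CH3OH) = 1.500 mol
n(O2) = 67.60 / 22.7 = 2.978 mol
n/ν → CH3OH: 0.7500, O2: 0.9927; CH3OH is limiting.
n(H2O) = (4/2) × 1.500 = 3.000 mol

3.00 mol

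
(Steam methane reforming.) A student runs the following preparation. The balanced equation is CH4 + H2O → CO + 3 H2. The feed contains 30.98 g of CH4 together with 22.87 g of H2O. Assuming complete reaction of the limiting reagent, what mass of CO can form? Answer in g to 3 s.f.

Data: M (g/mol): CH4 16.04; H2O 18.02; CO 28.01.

35.5 g

n(CH4) = 30.98 / 16.04 = 1.931 mol
n(H2O) = 22.87 / 18.02 = 1.269 mol
n/ν for CH4 = 1.931/1 = 1.931
n/ν for H2O = 1.269/1 = 1.269
Smallest n/ν is H2O → limiting reagent.
n(CO) = (1/1) × 1.269 = 1.269 mol
mass = 1.269 × 28.01 = 35.54 g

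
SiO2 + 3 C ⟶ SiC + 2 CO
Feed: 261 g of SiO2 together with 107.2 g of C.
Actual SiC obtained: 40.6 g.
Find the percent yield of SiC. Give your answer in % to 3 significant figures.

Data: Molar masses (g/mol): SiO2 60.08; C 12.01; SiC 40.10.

n(SiO2) = 261.0 / 60.08 = 4.344 mol
n(C) = 107.2 / 12.01 = 8.926 mol
n/ν → SiO2: 4.344, C: 2.975; C is limiting.
theoretical n(SiC) = (1/3) × 8.926 = 2.975 mol → 119.3 g
% yield = 40.6 / 119.3 × 100 = 34.03 %

34.0 %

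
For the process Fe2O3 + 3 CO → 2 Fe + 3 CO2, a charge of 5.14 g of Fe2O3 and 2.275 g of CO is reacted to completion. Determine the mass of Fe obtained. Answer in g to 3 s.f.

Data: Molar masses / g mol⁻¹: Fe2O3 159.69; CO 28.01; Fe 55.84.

n(Fe2O3) = 5.140 / 159.69 = 0.03219 mol
n(CO) = 2.275 / 28.01 = 0.08122 mol
n/ν for Fe2O3 = 0.03219/1 = 0.03219
n/ν for CO = 0.08122/3 = 0.02707
Smallest n/ν is CO → limiting reagent.
n(Fe) = (2/3) × 0.08122 = 0.05415 mol
mass = 0.05415 × 55.84 = 3.024 g

3.02 g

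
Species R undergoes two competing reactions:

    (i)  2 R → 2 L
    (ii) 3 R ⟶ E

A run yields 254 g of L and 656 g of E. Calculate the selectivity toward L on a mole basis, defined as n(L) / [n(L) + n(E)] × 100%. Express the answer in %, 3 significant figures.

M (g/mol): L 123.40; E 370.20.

n(L) = 254 / 123.40 = 2.058 mol
n(E) = 656 / 370.20 = 1.772 mol
selectivity = 2.058/(2.058+1.772) × 100 = 53.73 %

53.7 %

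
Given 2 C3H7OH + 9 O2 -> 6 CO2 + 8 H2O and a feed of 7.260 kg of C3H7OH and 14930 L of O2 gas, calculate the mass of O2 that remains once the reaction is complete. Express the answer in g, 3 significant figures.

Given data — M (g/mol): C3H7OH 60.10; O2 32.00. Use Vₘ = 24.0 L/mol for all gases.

n(C3H7OH) = 7.260×1000 / 60.10 = 120.8 mol
n(O2) = 14930 / 24.0 = 622.1 mol
n/ν for C3H7OH = 120.8/2 = 60.40
n/ν for O2 = 622.1/9 = 69.12
Smallest n/ν is C3H7OH → limiting reagent.
O2 consumed = (9/2) × 120.8 = 543.6 mol
O2 remaining = 622.1 − 543.6 = 78.50 mol
mass = 78.50 × 32.00 = 2512 g

2510 g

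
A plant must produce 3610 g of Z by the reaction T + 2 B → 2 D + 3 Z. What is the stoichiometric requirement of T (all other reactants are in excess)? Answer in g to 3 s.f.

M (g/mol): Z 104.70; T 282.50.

3250 g

n(Z) = 3610 / 104.70 = 34.48 mol
n(T) = (1/3) × 34.48 = 11.49 mol
mass = 11.49 × 282.50 = 3246 g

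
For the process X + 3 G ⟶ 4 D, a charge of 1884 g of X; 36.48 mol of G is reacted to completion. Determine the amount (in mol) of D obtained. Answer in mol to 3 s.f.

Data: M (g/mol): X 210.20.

n(X) = 1884 / 210.20 = 8.963 mol
n(G) = 36.48 mol
n/ν for X = 8.963/1 = 8.963
n/ν for G = 36.48/3 = 12.16
Smallest n/ν is X → limiting reagent.
n(D) = (4/1) × 8.963 = 35.85 mol

35.9 mol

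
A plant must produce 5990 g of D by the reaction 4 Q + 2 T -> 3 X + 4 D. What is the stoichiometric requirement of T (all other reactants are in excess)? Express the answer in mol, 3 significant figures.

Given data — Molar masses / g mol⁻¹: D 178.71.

16.8 mol

n(D) = 5990 / 178.71 = 33.52 mol
n(T) = (2/4) × 33.52 = 16.76 mol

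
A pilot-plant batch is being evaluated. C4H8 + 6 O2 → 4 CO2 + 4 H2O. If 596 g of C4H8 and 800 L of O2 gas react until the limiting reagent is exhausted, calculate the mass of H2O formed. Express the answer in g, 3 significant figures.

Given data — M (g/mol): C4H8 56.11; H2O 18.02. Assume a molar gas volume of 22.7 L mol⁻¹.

n(C4H8) = 596.0 / 56.11 = 10.62 mol
n(O2) = 800.0 / 22.7 = 35.24 mol
n/ν for C4H8 = 10.62/1 = 10.62
n/ν for O2 = 35.24/6 = 5.873
Smallest n/ν is O2 → limiting reagent.
n(H2O) = (4/6) × 35.24 = 23.49 mol
mass = 23.49 × 18.02 = 423.3 g

423 g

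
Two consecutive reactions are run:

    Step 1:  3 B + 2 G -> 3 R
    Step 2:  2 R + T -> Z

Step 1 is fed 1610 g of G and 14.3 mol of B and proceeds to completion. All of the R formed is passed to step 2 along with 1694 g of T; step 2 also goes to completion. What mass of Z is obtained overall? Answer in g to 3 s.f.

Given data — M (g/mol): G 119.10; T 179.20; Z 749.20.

Step 1:
n(G) = 1610 / 119.10 = 13.52 mol
n(B) = 14.30 mol
n/ν for G = 13.52/2 = 6.760
n/ν for B = 14.30/3 = 4.767
Smallest n/ν is B → limiting reagent.
n(R) produced = (3/3) × 14.30 = 14.30 mol
Step 2:
n(R) available = 14.30 mol
n(T) = 1694 / 179.20 = 9.453 mol
n/ν for R = 14.30/2 = 7.150
n/ν for T = 9.453/1 = 9.453
Smallest n/ν is R → limiting reagent.
n(Z) = (1/2) × 14.30 = 7.150 mol
mass = 7.150 × 749.20 = 5357 g

5360 g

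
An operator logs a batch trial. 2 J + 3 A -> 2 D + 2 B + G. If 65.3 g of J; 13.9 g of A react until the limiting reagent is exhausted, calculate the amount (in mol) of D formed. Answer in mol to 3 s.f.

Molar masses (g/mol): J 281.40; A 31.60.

0.232 mol

n(J) = 65.30 / 281.40 = 0.2321 mol
n(A) = 13.90 / 31.60 = 0.4399 mol
n/ν for J = 0.2321/2 = 0.1161
n/ν for A = 0.4399/3 = 0.1466
Smallest n/ν is J → limiting reagent.
n(D) = (2/2) × 0.2321 = 0.2321 mol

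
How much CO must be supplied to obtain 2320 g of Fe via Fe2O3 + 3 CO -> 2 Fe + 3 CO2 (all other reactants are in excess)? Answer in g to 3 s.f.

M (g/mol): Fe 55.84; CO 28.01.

1750 g

n(Fe) = 2320 / 55.84 = 41.55 mol
n(CO) = (3/2) × 41.55 = 62.33 mol
mass = 62.33 × 28.01 = 1746 g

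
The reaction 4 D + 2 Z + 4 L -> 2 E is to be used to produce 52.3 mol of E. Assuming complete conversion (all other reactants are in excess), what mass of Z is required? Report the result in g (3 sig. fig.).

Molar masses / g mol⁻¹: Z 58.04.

n(E) = 52.30 mol
n(Z) = (2/2) × 52.30 = 52.30 mol
mass = 52.30 × 58.04 = 3035 g

3040 g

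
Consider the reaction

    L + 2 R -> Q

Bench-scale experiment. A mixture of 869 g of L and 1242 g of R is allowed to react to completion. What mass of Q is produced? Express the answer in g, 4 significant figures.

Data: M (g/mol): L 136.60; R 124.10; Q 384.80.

n(L) = 869.0 / 136.60 = 6.362 mol
n(R) = 1242 / 124.10 = 10.01 mol
n/ν → L: 6.362, R: 5.005; R is limiting.
n(Q) = (1/2) × 10.01 = 5.005 mol
mass = 5.005 × 384.80 = 1926 g

1926 g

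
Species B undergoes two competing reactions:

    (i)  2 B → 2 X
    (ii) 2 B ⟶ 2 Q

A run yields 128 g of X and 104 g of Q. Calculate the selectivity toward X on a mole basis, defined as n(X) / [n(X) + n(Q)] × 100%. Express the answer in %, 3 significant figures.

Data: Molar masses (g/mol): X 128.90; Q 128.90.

n(X) = 128 / 128.90 = 0.9930 mol
n(Q) = 104 / 128.90 = 0.8068 mol
selectivity = 0.9930/(0.9930+0.8068) × 100 = 55.17 %

55.2 %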